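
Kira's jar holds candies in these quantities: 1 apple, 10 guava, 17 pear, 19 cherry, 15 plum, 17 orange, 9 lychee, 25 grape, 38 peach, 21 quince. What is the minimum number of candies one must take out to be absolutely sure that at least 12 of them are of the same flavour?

98

The 10 flavours are the holes; the candies drawn are the pigeons.
To avoid 12 of any one flavour, the worst case takes at most 11 of each flavour, or every candy of a flavour that has fewer than 11.
That gives 1 + 10 + 11 + 11 + 11 + 11 + 9 + 11 + 11 + 11 = 97 candies with no flavour reaching 12.
The next candy forces some flavour to 12, so 97 + 1 = 98.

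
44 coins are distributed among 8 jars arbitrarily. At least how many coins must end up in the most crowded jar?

6

The 8 jars are the holes and the 44 coins are the pigeons.
If every jar held at most 5 coins, the total would be at most 8 × 5 = 40, which is less than 44.
So some jar holds at least ⌈44/8⌉ = 6 coins.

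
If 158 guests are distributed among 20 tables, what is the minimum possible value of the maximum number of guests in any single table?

8

Pigeonhole: the 20 tables are the holes and the 158 guests are the pigeons.
If every table held at most 7 guests, the total would be at most 20 × 7 = 140, which is less than 158.
So some table holds at least ⌈158/20⌉ = 8 guests.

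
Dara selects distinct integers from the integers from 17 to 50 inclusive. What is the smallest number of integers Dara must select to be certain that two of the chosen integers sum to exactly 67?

18

A set avoiding the sum 67 can contain at most one of each pair {x, 67−x}.
The integers 34, …, 50 (17 of them) are such a set: any two sum to at least 34+35 = 69 > 67.
By pigeonhole, any 18th integer completes one of the 17 pairs, so 18 choices force a sum of 67.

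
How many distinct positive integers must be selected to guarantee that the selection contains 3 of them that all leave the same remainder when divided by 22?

By pigeonhole, the 22 residue classes mod 22 are the pigeonholes.
With 44 integers one could put 2 in each residue class and have no class reach 3.
The 45th integer pushes some class to 3, so 22·2 + 1 = 45.

45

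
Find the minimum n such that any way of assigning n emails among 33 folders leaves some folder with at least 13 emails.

With 396 emails one could put exactly 12 in each of the 33 folders, and no folder would reach 13.
One more email must land in a folder that already has 12, giving it 13.
So 33 × 12 + 1 = 397 emails are required.

397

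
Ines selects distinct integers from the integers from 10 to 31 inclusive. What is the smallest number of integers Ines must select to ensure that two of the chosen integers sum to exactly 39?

13

Group the elements by complementary pair {x, 39−x}: {10,29}, {11,28}, {12,27}, …, giving 10 two-element pairs and 2 integers whose partner 39−x falls outside [10,31].
Pigeonhole: treating each of those 12 groups as a pigeonhole, one can pick one integer per group — 12 integers — with no two summing to 39.
The 13th integer lands in an occupied pair, forcing a sum of 39.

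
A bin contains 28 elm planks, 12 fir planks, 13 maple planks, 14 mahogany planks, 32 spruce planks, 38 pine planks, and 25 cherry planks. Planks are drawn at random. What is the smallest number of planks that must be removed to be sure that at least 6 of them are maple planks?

155

In the worst case for collecting maple planks, every non-maple plank comes out first.
There are 28 + 12 + 14 + 32 + 38 + 25 = 149 non-maple planks altogether.
After those, each further plank must be maple, so 149 + 6 = 155 draws guarantee 6 maple planks.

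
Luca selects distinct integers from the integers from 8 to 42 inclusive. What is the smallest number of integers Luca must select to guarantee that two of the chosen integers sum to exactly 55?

Group the elements by complementary pair {x, 55−x}: {13,42}, {14,41}, {15,40}, …, giving 15 two-element pairs and 5 integers whose partner 55−x falls outside [8,42].
Pigeonhole: treating each of those 20 groups as a pigeonhole, one can pick one integer per group — 20 integers — with no two summing to 55.
The 21st integer lands in an occupied pair, forcing a sum of 55.

21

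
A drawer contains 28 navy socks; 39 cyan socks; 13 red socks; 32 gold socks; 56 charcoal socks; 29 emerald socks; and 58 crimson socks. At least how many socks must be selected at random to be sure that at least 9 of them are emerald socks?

In the worst case for collecting emerald socks, every non-emerald sock comes out first.
There are 28 + 39 + 13 + 32 + 56 + 58 = 226 non-emerald socks altogether.
After those, each further sock must be emerald, so 226 + 9 = 235 draws guarantee 9 emerald socks.

235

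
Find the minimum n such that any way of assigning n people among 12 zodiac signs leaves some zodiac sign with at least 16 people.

181

With 180 people one could put exactly 15 in each of the 12 zodiac signs, and no zodiac sign would reach 16.
One more person must land in a zodiac sign that already has 15, giving it 16.
So 12 × 15 + 1 = 181 people are required.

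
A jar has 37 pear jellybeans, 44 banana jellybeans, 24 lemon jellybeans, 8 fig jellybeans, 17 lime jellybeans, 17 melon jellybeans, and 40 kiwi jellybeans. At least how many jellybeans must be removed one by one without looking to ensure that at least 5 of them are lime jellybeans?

In the worst case for collecting lime jellybeans, every non-lime jellybean comes out first.
There are 37 + 44 + 24 + 8 + 17 + 40 = 170 non-lime jellybeans altogether.
After those, each further jellybean must be lime, so 170 + 5 = 175 draws guarantee 5 lime jellybeans.

175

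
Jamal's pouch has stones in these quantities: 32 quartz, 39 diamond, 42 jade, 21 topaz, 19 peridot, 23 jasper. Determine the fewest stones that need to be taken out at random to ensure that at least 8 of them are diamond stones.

In the worst case for collecting diamond stones, every non-diamond stone comes out first.
There are 32 + 42 + 21 + 19 + 23 = 137 non-diamond stones altogether.
After those, each further stone must be diamond, so 137 + 8 = 145 draws guarantee 8 diamond stones.

145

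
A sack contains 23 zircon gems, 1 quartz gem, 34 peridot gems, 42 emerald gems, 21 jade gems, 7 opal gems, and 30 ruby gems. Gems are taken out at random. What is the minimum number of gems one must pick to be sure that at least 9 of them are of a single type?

An adversary could hand out at most 8 gems per type (quartz, opal run out sooner): 8 + 1 + 8 + 8 + 8 + 7 + 8 = 48 gems and still no type has 9.
By pigeonhole, one more gem lands in a type already at 8, so 49 draws are enough and 48 are not.

49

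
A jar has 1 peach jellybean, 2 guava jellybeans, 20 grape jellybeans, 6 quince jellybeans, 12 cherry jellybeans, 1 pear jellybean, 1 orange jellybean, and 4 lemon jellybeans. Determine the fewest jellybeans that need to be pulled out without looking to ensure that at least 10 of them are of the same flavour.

By the pigeonhole principle, put each drawn jellybean into a box by flavour. The largest draw with every box below 10 takes min(count, 9) from each flavour; flavours with fewer than 9 contribute all they have.
Σ min(cᵢ, 9) = 1 + 2 + 9 + 6 + 9 + 1 + 1 + 4 = 33.
Draw number 33 + 1 = 34 must push one box to 10.

34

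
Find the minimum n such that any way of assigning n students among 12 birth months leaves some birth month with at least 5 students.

49

With 48 students one could put exactly 4 in each of the 12 birth months, and no birth month would reach 5.
One more student must land in a birth month that already has 4, giving it 5.
So 12 × 4 + 1 = 49 students are required.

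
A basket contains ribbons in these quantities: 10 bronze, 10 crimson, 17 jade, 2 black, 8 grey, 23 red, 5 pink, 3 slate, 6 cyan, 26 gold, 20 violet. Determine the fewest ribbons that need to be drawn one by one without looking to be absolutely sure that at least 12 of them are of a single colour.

By the pigeonhole principle, put each drawn ribbon into a box by colour. The largest draw with every box below 12 takes min(count, 11) from each colour; colours with fewer than 11 contribute all they have.
Σ min(cᵢ, 11) = 10 + 10 + 11 + 2 + 8 + 11 + 5 + 3 + 6 + 11 + 11 = 88.
Draw number 88 + 1 = 89 must push one box to 12.

89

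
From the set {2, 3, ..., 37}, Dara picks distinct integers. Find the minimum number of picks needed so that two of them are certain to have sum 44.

Group the elements by complementary pair {x, 44−x}: {7,37}, {8,36}, {9,35}, …, giving 15 two-element pairs, the single value 22 (it cannot pair with itself since the integers are distinct), and 5 integers whose partner 44−x falls outside [2,37].
By pigeonhole, treating each of those 21 groups as a pigeonhole, one can pick one integer per group — 21 integers — with no two summing to 44.
The 22nd integer lands in an occupied pair, forcing a sum of 44.

22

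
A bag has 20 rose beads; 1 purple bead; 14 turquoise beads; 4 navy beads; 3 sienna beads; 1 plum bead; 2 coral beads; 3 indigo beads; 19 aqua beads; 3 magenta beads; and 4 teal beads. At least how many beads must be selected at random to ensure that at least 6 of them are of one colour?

37

An adversary could hand out at most 5 beads per colour (8 colours run out sooner): 5 + 1 + 5 + 4 + 3 + 1 + 2 + 3 + 5 + 3 + 4 = 36 beads and still no colour has 6.
By pigeonhole, one more bead lands in a colour already at 5, so 37 draws are enough and 36 are not.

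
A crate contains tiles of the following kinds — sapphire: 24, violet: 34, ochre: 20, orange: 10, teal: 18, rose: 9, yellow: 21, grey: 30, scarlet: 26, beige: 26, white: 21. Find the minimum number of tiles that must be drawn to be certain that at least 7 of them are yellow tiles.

In the worst case for collecting yellow tiles, every non-yellow tile comes out first.
There are 24 + 34 + 20 + 10 + 18 + 9 + 30 + 26 + 26 + 21 = 218 non-yellow tiles altogether.
After those, each further tile must be yellow, so 218 + 7 = 225 draws guarantee 7 yellow tiles.

225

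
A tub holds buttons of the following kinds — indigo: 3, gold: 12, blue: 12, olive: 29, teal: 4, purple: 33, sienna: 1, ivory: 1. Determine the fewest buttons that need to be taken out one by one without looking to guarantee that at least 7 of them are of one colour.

Put each drawn button into a box by colour. The largest draw with every box below 7 takes min(count, 6) from each colour; colours with fewer than 6 contribute all they have.
Σ min(cᵢ, 6) = 3 + 6 + 6 + 6 + 4 + 6 + 1 + 1 = 33.
Draw number 33 + 1 = 34 must push one box to 7.

34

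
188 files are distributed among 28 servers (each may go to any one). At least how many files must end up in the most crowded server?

By the pigeonhole principle, the 28 servers are the holes and the 188 files are the pigeons.
If every server held at most 6 files, the total would be at most 28 × 6 = 168, which is less than 188.
So some server holds at least ⌈188/28⌉ = 7 files.

7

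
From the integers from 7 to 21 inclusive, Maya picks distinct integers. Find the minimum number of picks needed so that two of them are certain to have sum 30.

Two chosen integers sum to 30 exactly when both halves of some pair {x, 30−x} with 9 ≤ x ≤ 30−x ≤ 21 are chosen — 6 such pairs.
The remaining 3 elements (those with no distinct partner in range) can never complete a 30-sum, so the worst case takes all of them and one from each pair: 3 + 6 = 9.
The 10th integer has to be the second member of some pair, so 9 + 1 = 10.

10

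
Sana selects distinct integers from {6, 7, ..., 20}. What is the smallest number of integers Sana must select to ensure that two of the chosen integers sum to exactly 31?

11

Two chosen integers sum to 31 exactly when both halves of some pair {x, 31−x} with 11 ≤ x ≤ 31−x ≤ 20 are chosen — 5 such pairs.
The remaining 5 elements (those with no distinct partner in range) can never complete a 31-sum, so the worst case takes all of them and one from each pair: 5 + 5 = 10.
By the pigeonhole principle, the 11th integer has to be the second member of some pair, so 10 + 1 = 11.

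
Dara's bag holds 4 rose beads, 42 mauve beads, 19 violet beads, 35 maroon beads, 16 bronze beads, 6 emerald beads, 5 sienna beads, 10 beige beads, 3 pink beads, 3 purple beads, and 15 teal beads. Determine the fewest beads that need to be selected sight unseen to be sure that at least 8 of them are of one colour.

Pigeonhole: the 11 colours are the holes; the beads drawn are the pigeons.
To avoid 8 of any one colour, the worst case takes at most 7 of each colour, or every bead of a colour that has fewer than 7.
That gives 4 + 7 + 7 + 7 + 7 + 6 + 5 + 7 + 3 + 3 + 7 = 63 beads with no colour reaching 8.
The next bead forces some colour to 8, so 63 + 1 = 64.

64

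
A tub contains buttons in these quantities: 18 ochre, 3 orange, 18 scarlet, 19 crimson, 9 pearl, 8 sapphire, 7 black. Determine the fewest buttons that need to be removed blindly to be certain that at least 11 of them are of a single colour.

By pigeonhole, put each drawn button into a box by colour. The largest draw with every box below 11 takes min(count, 10) from each colour; colours with fewer than 10 contribute all they have.
Σ min(cᵢ, 10) = 10 + 3 + 10 + 10 + 9 + 8 + 7 = 57.
Draw number 57 + 1 = 58 must push one box to 11.

58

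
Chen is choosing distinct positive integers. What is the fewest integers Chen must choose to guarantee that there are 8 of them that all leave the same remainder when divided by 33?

The 33 residue classes mod 33 are the pigeonholes.
With 231 integers one could put 7 in each residue class and have no class reach 8.
The 232nd integer pushes some class to 8, so 33·7 + 1 = 232.

232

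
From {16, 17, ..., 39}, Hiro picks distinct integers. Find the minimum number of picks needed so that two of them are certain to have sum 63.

17

Group the elements by complementary pair {x, 63−x}: {24,39}, {25,38}, {26,37}, …, giving 8 two-element pairs and 8 integers whose partner 63−x falls outside [16,39].
Treating each of those 16 groups as a pigeonhole, one can pick one integer per group — 16 integers — with no two summing to 63.
The 17th integer lands in an occupied pair, forcing a sum of 63.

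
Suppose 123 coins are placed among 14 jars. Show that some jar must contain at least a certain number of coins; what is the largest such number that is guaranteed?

By pigeonhole, the 14 jars are the holes and the 123 coins are the pigeons.
If every jar held at most 8 coins, the total would be at most 14 × 8 = 112, which is less than 123.
So some jar holds at least ⌈123/14⌉ = 9 coins.

9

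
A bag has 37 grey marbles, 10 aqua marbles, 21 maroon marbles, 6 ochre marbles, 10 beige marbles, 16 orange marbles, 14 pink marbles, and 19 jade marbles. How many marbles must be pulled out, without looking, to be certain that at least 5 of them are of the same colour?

33

The 8 colours are the holes; the marbles drawn are the pigeons.
To avoid 5 of any one colour, the worst case takes at most 4 of each colour.
That gives 4 + 4 + 4 + 4 + 4 + 4 + 4 + 4 = 32 marbles with no colour reaching 5.
The next marble forces some colour to 5, so 32 + 1 = 33.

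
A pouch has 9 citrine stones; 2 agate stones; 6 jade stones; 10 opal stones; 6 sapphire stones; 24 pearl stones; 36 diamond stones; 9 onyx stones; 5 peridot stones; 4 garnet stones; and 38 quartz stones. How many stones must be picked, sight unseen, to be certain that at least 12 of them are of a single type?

85

An adversary could hand out at most 11 stones per type (8 types run out sooner): 9 + 2 + 6 + 10 + 6 + 11 + 11 + 9 + 5 + 4 + 11 = 84 stones and still no type has 12.
By pigeonhole, one more stone lands in a type already at 11, so 85 draws are enough and 84 are not.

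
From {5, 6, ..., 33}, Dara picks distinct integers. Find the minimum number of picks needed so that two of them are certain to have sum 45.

19

Two chosen integers sum to 45 exactly when both halves of some pair {x, 45−x} with 12 ≤ x ≤ 45−x ≤ 33 are chosen — 11 such pairs.
The remaining 7 elements (those with no distinct partner in range) can never complete a 45-sum, so the worst case takes all of them and one from each pair: 7 + 11 = 18.
By pigeonhole, the 19th integer has to be the second member of some pair, so 18 + 1 = 19.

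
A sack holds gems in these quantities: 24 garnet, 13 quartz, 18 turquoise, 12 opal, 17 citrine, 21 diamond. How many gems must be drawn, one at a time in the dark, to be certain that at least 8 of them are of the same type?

By pigeonhole, put each drawn gem into a box by type. The largest draw with every box below 8 takes min(count, 7) from each type.
Σ min(cᵢ, 7) = 7 + 7 + 7 + 7 + 7 + 7 = 42.
Draw number 42 + 1 = 43 must push one box to 8.

43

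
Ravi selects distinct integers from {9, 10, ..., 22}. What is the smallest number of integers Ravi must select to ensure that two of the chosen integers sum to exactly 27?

10

Group the elements by complementary pair {x, 27−x}: {9,18}, {10,17}, {11,16}, …, giving 5 two-element pairs and 4 integers whose partner 27−x falls outside [9,22].
By the pigeonhole principle, treating each of those 9 groups as a pigeonhole, one can pick one integer per group — 9 integers — with no two summing to 27.
The 10th integer lands in an occupied pair, forcing a sum of 27.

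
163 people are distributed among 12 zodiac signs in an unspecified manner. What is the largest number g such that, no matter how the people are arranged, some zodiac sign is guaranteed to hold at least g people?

14

By pigeonhole, the 12 zodiac signs are the holes and the 163 people are the pigeons.
If every zodiac sign held at most 13 people, the total would be at most 12 × 13 = 156, which is less than 163.
So some zodiac sign holds at least ⌈163/12⌉ = 14 people.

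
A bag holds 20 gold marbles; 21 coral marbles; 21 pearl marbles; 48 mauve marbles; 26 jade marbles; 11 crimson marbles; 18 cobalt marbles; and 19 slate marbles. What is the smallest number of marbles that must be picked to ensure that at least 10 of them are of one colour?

By the pigeonhole principle, put each drawn marble into a box by colour. The largest draw with every box below 10 takes min(count, 9) from each colour.
Σ min(cᵢ, 9) = 9 + 9 + 9 + 9 + 9 + 9 + 9 + 9 = 72.
Draw number 72 + 1 = 73 must push one box to 10.

73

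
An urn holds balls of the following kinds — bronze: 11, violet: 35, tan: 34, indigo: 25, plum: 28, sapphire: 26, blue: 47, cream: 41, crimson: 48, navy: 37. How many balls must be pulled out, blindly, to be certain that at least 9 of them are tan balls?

In the worst case for collecting tan balls, every non-tan ball comes out first.
There are 11 + 35 + 25 + 28 + 26 + 47 + 41 + 48 + 37 = 298 non-tan balls altogether.
After those, each further ball must be tan, so 298 + 9 = 307 draws guarantee 9 tan balls.

307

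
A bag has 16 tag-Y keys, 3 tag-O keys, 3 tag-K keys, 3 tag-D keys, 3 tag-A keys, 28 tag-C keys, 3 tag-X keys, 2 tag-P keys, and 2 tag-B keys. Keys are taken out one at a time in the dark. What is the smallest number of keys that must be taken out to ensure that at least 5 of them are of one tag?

An adversary could hand out at most 4 keys per tag (7 tags run out sooner): 4 + 3 + 3 + 3 + 3 + 4 + 3 + 2 + 2 = 27 keys and still no tag has 5.
By pigeonhole, one more key lands in a tag already at 4, so 28 draws are enough and 27 are not.

28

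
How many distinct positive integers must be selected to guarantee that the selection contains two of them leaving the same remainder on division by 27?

28

The 27 residue classes mod 27 are the pigeonholes.
With 27 integers one could put 1 in each residue class and have no class reach 2.
The 28th integer pushes some class to 2, so 27·1 + 1 = 28.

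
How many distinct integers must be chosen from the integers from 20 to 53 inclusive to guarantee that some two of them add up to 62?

24

A set avoiding the sum 62 can contain at most one of each pair {x, 62−x}, plus the 12 elements whose complement lies outside the range or equal to its own complement.
The integers 31, …, 53 (23 of them) are such a set: any two sum to at least 31+32 = 63 > 62.
By pigeonhole, any 24th integer completes one of the 11 pairs, so 24 choices force a sum of 62.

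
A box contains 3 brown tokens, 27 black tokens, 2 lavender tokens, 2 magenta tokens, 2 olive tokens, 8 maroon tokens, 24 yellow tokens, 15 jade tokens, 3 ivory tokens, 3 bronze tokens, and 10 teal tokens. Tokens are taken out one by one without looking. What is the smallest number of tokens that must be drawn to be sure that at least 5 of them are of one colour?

36

The 11 colours are the holes; the tokens drawn are the pigeons.
To avoid 5 of any one colour, the worst case takes at most 4 of each colour, or every token of a colour that has fewer than 4.
That gives 3 + 4 + 2 + 2 + 2 + 4 + 4 + 4 + 3 + 3 + 4 = 35 tokens with no colour reaching 5.
The next token forces some colour to 5, so 35 + 1 = 36.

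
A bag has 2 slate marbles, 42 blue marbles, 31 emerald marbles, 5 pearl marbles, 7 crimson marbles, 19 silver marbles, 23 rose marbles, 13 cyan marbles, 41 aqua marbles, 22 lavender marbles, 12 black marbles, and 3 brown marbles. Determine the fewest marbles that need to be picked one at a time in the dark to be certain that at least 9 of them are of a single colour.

An adversary could hand out at most 8 marbles per colour (4 colours run out sooner): 2 + 8 + 8 + 5 + 7 + 8 + 8 + 8 + 8 + 8 + 8 + 3 = 81 marbles and still no colour has 9.
One more marble lands in a colour already at 8, so 82 draws are enough and 81 are not.

82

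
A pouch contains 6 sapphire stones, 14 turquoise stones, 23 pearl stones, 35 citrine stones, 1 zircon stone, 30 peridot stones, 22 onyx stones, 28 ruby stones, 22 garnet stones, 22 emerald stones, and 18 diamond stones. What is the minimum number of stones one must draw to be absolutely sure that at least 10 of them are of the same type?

89

The 11 types are the holes; the stones drawn are the pigeons.
To avoid 10 of any one type, the worst case takes at most 9 of each type, or every stone of a type that has fewer than 9.
That gives 6 + 9 + 9 + 9 + 1 + 9 + 9 + 9 + 9 + 9 + 9 = 88 stones with no type reaching 10.
The next stone forces some type to 10, so 88 + 1 = 89.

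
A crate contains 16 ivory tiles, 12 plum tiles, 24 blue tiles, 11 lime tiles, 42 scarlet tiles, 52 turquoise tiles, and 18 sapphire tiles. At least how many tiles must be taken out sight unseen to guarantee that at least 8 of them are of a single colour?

By the pigeonhole principle, put each drawn tile into a box by colour. The largest draw with every box below 8 takes min(count, 7) from each colour.
Σ min(cᵢ, 7) = 7 + 7 + 7 + 7 + 7 + 7 + 7 = 49.
Draw number 49 + 1 = 50 must push one box to 8.

50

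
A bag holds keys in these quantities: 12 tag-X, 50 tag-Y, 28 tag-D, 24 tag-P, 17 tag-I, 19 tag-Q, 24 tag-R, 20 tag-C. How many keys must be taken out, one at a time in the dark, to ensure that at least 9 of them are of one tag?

By the pigeonhole principle, the 8 tags are the holes; the keys drawn are the pigeons.
To avoid 9 of any one tag, the worst case takes at most 8 of each tag.
That gives 8 + 8 + 8 + 8 + 8 + 8 + 8 + 8 = 64 keys with no tag reaching 9.
The next key forces some tag to 9, so 64 + 1 = 65.

65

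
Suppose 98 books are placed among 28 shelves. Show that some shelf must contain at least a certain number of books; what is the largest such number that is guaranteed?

The 28 shelves are the holes and the 98 books are the pigeons.
If every shelf held at most 3 books, the total would be at most 28 × 3 = 84, which is less than 98.
So some shelf holds at least ⌈98/28⌉ = 4 books.

4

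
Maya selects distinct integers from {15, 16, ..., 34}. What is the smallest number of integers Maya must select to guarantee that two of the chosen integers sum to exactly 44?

14

A set avoiding the sum 44 can contain at most one of each pair {x, 44−x}, plus the 6 elements whose complement lies outside the range or equal to its own complement.
The integers 22, …, 34 (13 of them) are such a set: any two sum to at least 22+23 = 45 > 44.
Pigeonhole: any 14th integer completes one of the 7 pairs, so 14 choices force a sum of 44.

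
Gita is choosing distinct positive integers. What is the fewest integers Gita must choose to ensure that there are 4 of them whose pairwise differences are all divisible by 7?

22

Integers whose pairwise differences are multiples of 7 are exactly those sharing a remainder mod 7. The 7 residue classes mod 7 are the pigeonholes.
With 21 integers one could put 3 in each residue class and have no class reach 4.
The 22nd integer pushes some class to 4, so 7·3 + 1 = 22.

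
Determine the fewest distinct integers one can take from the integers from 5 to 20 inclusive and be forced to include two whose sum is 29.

11

Two chosen integers sum to 29 exactly when both halves of some pair {x, 29−x} with 9 ≤ x ≤ 29−x ≤ 20 are chosen — 6 such pairs.
The remaining 4 elements (those with no distinct partner in range) can never complete a 29-sum, so the worst case takes all of them and one from each pair: 4 + 6 = 10.
By pigeonhole, the 11th integer has to be the second member of some pair, so 10 + 1 = 11.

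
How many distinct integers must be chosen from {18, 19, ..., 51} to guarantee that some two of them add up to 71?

A set avoiding the sum 71 can contain at most one of each pair {x, 71−x}, plus the 2 elements whose complement lies outside the range.
The integers 18, …, 35 (18 of them) are such a set: any two sum to at least 18+19 = 37 and at most 34+35 = 69 < 71.
Any 19th integer completes one of the 16 pairs, so 19 choices force a sum of 71.

19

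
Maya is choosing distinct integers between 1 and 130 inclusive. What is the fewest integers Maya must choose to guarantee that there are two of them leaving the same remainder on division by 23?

The 23 residue classes mod 23 are the pigeonholes.
With 23 integers one could put 1 in each residue class and have no class reach 2.
The 24th integer pushes some class to 2, so 23·1 + 1 = 24.

24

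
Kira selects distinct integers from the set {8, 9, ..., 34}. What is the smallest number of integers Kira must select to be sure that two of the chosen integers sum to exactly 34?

A set avoiding the sum 34 can contain at most one of each pair {x, 34−x}, plus the 9 elements whose complement lies outside the range or equal to its own complement.
The integers 17, …, 34 (18 of them) are such a set: any two sum to at least 17+18 = 35 > 34.
By pigeonhole, any 19th integer completes one of the 9 pairs, so 19 choices force a sum of 34.

19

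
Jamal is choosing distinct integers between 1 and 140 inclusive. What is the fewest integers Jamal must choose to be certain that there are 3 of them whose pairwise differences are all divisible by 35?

71

Integers whose pairwise differences are multiples of 35 are exactly those sharing a remainder mod 35. The 35 residue classes mod 35 are the pigeonholes.
With 70 integers one could put 2 in each residue class and have no class reach 3.
The 71st integer pushes some class to 3, so 35·2 + 1 = 71.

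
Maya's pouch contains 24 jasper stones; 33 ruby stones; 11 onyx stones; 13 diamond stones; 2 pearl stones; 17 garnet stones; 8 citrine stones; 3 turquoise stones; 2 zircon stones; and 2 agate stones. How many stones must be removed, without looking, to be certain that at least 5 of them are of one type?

An adversary could hand out at most 4 stones per type (4 types run out sooner): 4 + 4 + 4 + 4 + 2 + 4 + 4 + 3 + 2 + 2 = 33 stones and still no type has 5.
Pigeonhole: one more stone lands in a type already at 4, so 34 draws are enough and 33 are not.

34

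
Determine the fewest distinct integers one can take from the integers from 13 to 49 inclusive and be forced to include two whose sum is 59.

21

Group the elements by complementary pair {x, 59−x}: {13,46}, {14,45}, {15,44}, …, giving 17 two-element pairs and 3 integers whose partner 59−x falls outside [13,49].
Treating each of those 20 groups as a pigeonhole, one can pick one integer per group — 20 integers — with no two summing to 59.
The 21st integer lands in an occupied pair, forcing a sum of 59.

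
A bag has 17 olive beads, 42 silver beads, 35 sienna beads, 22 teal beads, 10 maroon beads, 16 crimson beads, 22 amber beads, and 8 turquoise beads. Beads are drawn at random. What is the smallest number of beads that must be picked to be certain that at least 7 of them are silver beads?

In the worst case for collecting silver beads, every non-silver bead comes out first.
There are 17 + 35 + 22 + 10 + 16 + 22 + 8 = 130 non-silver beads altogether.
After those, each further bead must be silver, so 130 + 7 = 137 draws guarantee 7 silver beads.

137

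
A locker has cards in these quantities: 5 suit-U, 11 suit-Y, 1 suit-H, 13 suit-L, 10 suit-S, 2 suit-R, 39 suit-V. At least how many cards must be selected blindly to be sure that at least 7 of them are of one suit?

By pigeonhole, the 7 suits are the holes; the cards drawn are the pigeons.
To avoid 7 of any one suit, the worst case takes at most 6 of each suit, or every card of a suit that has fewer than 6.
That gives 5 + 6 + 1 + 6 + 6 + 2 + 6 = 32 cards with no suit reaching 7.
The next card forces some suit to 7, so 32 + 1 = 33.

33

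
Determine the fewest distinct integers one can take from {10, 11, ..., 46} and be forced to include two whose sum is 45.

Group the elements by complementary pair {x, 45−x}: {10,35}, {11,34}, {12,33}, …, giving 13 two-element pairs and 11 integers whose partner 45−x falls outside [10,46].
Pigeonhole: treating each of those 24 groups as a pigeonhole, one can pick one integer per group — 24 integers — with no two summing to 45.
The 25th integer lands in an occupied pair, forcing a sum of 45.

25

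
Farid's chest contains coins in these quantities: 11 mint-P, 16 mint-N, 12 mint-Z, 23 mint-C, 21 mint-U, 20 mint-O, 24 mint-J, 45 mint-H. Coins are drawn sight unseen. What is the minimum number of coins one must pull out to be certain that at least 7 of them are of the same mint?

49

An adversary could hand out at most 6 coins per mint: 6 + 6 + 6 + 6 + 6 + 6 + 6 + 6 = 48 coins and still no mint has 7.
One more coin lands in a mint already at 6, so 49 draws are enough and 48 are not.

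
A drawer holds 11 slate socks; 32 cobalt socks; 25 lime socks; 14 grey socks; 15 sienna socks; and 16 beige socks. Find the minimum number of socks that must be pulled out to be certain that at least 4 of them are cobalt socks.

85

In the worst case for collecting cobalt socks, every non-cobalt sock comes out first.
There are 11 + 25 + 14 + 15 + 16 = 81 non-cobalt socks altogether.
After those, each further sock must be cobalt, so 81 + 4 = 85 draws guarantee 4 cobalt socks.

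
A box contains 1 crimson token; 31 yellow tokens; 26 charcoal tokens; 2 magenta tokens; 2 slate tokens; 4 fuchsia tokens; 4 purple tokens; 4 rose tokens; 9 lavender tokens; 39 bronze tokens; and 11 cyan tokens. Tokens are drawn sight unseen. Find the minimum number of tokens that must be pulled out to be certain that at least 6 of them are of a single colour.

Put each drawn token into a box by colour. The largest draw with every box below 6 takes min(count, 5) from each colour; colours with fewer than 5 contribute all they have.
Σ min(cᵢ, 5) = 1 + 5 + 5 + 2 + 2 + 4 + 4 + 4 + 5 + 5 + 5 = 42.
Draw number 42 + 1 = 43 must push one box to 6.

43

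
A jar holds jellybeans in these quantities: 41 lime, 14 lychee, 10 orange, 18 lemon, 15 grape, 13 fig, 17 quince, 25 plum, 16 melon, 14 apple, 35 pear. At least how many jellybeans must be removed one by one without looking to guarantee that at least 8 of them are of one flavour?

78

An adversary could hand out at most 7 jellybeans per flavour: 7 + 7 + 7 + 7 + 7 + 7 + 7 + 7 + 7 + 7 + 7 = 77 jellybeans and still no flavour has 8.
Pigeonhole: one more jellybean lands in a flavour already at 7, so 78 draws are enough and 77 are not.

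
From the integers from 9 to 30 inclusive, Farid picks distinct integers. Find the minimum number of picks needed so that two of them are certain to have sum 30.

17

A set avoiding the sum 30 can contain at most one of each pair {x, 30−x}, plus the 10 elements whose complement lies outside the range or equal to its own complement.
The integers 15, …, 30 (16 of them) are such a set: any two sum to at least 15+16 = 31 > 30.
Any 17th integer completes one of the 6 pairs, so 17 choices force a sum of 30.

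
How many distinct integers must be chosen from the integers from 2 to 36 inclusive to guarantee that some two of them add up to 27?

A set avoiding the sum 27 can contain at most one of each pair {x, 27−x}, plus the 11 elements whose complement lies outside the range.
The integers 14, …, 36 (23 of them) are such a set: any two sum to at least 14+15 = 29 > 27.
Pigeonhole: any 24th integer completes one of the 12 pairs, so 24 choices force a sum of 27.

24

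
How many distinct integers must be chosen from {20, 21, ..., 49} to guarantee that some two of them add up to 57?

22

Group the elements by complementary pair {x, 57−x}: {20,37}, {21,36}, {22,35}, …, giving 9 two-element pairs and 12 integers whose partner 57−x falls outside [20,49].
Pigeonhole: treating each of those 21 groups as a pigeonhole, one can pick one integer per group — 21 integers — with no two summing to 57.
The 22nd integer lands in an occupied pair, forcing a sum of 57.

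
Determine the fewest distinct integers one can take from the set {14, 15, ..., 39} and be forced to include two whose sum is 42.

A set avoiding the sum 42 can contain at most one of each pair {x, 42−x}, plus the 12 elements whose complement lies outside the range or equal to its own complement.
The integers 21, …, 39 (19 of them) are such a set: any two sum to at least 21+22 = 43 > 42.
By pigeonhole, any 20th integer completes one of the 7 pairs, so 20 choices force a sum of 42.

20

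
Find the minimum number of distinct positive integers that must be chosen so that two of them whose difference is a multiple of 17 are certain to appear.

18

Integers whose pairwise differences are multiples of 17 are exactly those sharing a remainder mod 17. The 17 residue classes mod 17 are the pigeonholes.
With 17 integers one could put 1 in each residue class and have no class reach 2.
The 18th integer pushes some class to 2, so 17·1 + 1 = 18.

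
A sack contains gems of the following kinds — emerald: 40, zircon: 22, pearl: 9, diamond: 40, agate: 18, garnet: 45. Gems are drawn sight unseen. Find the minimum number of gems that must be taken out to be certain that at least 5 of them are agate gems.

In the worst case for collecting agate gems, every non-agate gem comes out first.
There are 40 + 22 + 9 + 40 + 45 = 156 non-agate gems altogether.
After those, each further gem must be agate, so 156 + 5 = 161 draws guarantee 5 agate gems.

161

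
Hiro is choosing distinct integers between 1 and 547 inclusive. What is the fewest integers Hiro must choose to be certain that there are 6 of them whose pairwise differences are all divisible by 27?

Integers whose pairwise differences are multiples of 27 are exactly those sharing a remainder mod 27. The 27 residue classes mod 27 are the pigeonholes.
With 135 integers one could put 5 in each residue class and have no class reach 6.
The 136th integer pushes some class to 6, so 27·5 + 1 = 136.

136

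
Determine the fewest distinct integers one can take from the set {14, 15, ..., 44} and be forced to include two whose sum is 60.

18

A set avoiding the sum 60 can contain at most one of each pair {x, 60−x}, plus the 3 elements whose complement lies outside the range or equal to its own complement.
The integers 14, …, 30 (17 of them) are such a set: any two sum to at least 14+15 = 29 and at most 29+30 = 59 < 60.
Any 18th integer completes one of the 14 pairs, so 18 choices force a sum of 60.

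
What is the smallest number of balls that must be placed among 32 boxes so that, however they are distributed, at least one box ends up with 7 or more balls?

193

With 192 balls one could put exactly 6 in each of the 32 boxes, and no box would reach 7.
By pigeonhole, one more ball must land in a box that already has 6, giving it 7.
So 32 × 6 + 1 = 193 balls are required.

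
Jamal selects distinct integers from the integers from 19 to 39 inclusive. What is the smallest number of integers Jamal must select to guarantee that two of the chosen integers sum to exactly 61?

13

Group the elements by complementary pair {x, 61−x}: {22,39}, {23,38}, {24,37}, …, giving 9 two-element pairs and 3 integers whose partner 61−x falls outside [19,39].
Pigeonhole: treating each of those 12 groups as a pigeonhole, one can pick one integer per group — 12 integers — with no two summing to 61.
The 13th integer lands in an occupied pair, forcing a sum of 61.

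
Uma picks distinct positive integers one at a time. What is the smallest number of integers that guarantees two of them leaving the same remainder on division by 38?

The 38 residue classes mod 38 are the pigeonholes.
With 38 integers one could put 1 in each residue class and have no class reach 2.
The 39th integer pushes some class to 2, so 38·1 + 1 = 39.

39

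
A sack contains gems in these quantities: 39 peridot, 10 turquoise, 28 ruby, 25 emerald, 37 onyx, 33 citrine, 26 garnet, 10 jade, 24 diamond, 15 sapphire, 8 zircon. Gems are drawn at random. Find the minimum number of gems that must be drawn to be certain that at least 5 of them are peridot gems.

In the worst case for collecting peridot gems, every non-peridot gem comes out first.
There are 10 + 28 + 25 + 37 + 33 + 26 + 10 + 24 + 15 + 8 = 216 non-peridot gems altogether.
After those, each further gem must be peridot, so 216 + 5 = 221 draws guarantee 5 peridot gems.

221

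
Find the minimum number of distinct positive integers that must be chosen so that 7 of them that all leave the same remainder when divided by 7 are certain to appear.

By pigeonhole, the 7 residue classes mod 7 are the pigeonholes.
With 42 integers one could put 6 in each residue class and have no class reach 7.
The 43rd integer pushes some class to 7, so 7·6 + 1 = 43.

43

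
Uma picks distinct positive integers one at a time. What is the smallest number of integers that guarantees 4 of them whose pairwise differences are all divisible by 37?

Integers whose pairwise differences are multiples of 37 are exactly those sharing a remainder mod 37. The 37 residue classes mod 37 are the pigeonholes.
With 111 integers one could put 3 in each residue class and have no class reach 4.
The 112th integer pushes some class to 4, so 37·3 + 1 = 112.

112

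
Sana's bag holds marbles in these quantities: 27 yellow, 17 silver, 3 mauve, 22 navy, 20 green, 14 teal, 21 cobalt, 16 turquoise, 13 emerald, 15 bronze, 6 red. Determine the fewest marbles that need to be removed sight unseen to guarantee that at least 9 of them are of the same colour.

Put each drawn marble into a box by colour. The largest draw with every box below 9 takes min(count, 8) from each colour; colours with fewer than 8 contribute all they have.
Σ min(cᵢ, 8) = 8 + 8 + 3 + 8 + 8 + 8 + 8 + 8 + 8 + 8 + 6 = 81.
Draw number 81 + 1 = 82 must push one box to 9.

82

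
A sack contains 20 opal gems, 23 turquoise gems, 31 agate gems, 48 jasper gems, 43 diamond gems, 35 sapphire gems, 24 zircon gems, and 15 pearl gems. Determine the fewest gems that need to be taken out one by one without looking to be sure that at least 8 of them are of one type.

57

An adversary could hand out at most 7 gems per type: 7 + 7 + 7 + 7 + 7 + 7 + 7 + 7 = 56 gems and still no type has 8.
One more gem lands in a type already at 7, so 57 draws are enough and 56 are not.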